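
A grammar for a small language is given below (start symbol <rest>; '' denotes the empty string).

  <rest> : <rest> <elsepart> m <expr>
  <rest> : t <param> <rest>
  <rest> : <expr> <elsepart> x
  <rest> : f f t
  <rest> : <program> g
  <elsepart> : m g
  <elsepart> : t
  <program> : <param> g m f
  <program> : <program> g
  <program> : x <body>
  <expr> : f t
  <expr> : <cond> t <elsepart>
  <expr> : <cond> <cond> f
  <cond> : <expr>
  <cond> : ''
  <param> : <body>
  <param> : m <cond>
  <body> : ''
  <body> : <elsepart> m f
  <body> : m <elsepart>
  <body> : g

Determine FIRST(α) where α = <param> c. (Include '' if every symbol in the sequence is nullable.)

Add FIRST(<param>)\{''} = { g, m, t }; <param> is nullable, continue.
c is a terminal; add {c} and stop.

{ c, g, m, t }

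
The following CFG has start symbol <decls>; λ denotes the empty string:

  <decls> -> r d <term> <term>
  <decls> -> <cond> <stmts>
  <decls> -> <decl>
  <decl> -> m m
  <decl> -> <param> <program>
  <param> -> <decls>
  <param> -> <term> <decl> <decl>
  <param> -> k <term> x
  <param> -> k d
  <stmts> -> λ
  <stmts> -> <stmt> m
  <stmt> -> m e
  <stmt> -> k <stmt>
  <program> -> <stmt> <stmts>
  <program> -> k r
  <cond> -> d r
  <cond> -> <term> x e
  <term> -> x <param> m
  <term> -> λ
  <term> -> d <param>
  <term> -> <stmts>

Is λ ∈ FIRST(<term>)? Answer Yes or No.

Yes

<term> has an λ-production, so <term> ⇒ λ.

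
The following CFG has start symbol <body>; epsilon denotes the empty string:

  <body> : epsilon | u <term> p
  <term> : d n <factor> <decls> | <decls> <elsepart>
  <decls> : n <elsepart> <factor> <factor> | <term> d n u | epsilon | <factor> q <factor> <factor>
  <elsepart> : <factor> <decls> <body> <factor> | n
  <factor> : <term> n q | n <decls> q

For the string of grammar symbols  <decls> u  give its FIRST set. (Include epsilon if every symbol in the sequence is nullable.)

Add FIRST(<decls>)\{epsilon} = { d, n }; <decls> is nullable, continue.
u is a terminal; add {u} and stop.

{ d, n, u }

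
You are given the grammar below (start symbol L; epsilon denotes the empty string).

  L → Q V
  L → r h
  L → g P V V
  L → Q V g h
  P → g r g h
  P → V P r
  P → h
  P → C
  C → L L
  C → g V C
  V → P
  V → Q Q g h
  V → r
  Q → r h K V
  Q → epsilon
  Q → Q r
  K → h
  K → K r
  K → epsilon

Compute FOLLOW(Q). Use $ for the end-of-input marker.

In L → Q V: add FIRST(V) = { g, h, r }.
In L → Q V g h: add FIRST(V g h) = { g, h, r }.
In V → Q Q g h: add FIRST(Q g h) = { g, r }.
In V → Q Q g h: add FIRST(g h) = { g }.
In Q → Q r: add FIRST(r) = { r }.
Union: FOLLOW(Q) = { g, h, r }.

{ g, h, r }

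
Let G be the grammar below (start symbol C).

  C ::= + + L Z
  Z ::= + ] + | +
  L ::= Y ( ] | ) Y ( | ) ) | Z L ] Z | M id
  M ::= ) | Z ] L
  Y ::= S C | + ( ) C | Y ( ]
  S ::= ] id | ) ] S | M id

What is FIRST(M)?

M ::= ) contributes {)}.
From M ::= Z ] L: add FIRST(Z) = { + }.
Union: FIRST(M) = { ), + }.

{ ), + }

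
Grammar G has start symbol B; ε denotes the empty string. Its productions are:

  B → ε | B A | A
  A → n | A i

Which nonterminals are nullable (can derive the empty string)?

Directly nullable (have an ε-production): B.
No other nonterminal has a production whose RHS symbols are all nullable.

{ B }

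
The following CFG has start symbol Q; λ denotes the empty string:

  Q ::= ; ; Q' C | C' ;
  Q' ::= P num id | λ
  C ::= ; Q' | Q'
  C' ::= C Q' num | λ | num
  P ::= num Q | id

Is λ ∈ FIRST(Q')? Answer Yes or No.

Q' has an λ-production, so Q' ⇒ λ.

Yes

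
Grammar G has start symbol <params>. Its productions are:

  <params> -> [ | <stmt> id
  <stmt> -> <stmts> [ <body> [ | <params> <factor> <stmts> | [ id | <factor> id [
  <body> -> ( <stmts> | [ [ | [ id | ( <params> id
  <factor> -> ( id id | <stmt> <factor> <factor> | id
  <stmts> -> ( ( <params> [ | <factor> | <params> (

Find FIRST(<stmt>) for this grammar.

From <stmt> -> <stmts> [ <body> [: add FIRST(<stmts>) = { (, [, id }.
From <stmt> -> <params> <factor> <stmts>: add FIRST(<params>) = { (, [, id }.
<stmt> -> [ id contributes {[}.
From <stmt> -> <factor> id [: add FIRST(<factor>) = { (, [, id }.
Union: FIRST(<stmt>) = { (, [, id }.

{ (, [, id }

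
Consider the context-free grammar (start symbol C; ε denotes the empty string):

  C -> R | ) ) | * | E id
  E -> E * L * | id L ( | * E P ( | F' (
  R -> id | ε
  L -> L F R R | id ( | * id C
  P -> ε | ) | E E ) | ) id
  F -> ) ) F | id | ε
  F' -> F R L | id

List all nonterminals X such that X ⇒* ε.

{ C, F, P, R }

Directly nullable (have an ε-production): R, P, F.
C -> R with every symbol nullable, so C is nullable.
No other nonterminal has a production whose RHS symbols are all nullable.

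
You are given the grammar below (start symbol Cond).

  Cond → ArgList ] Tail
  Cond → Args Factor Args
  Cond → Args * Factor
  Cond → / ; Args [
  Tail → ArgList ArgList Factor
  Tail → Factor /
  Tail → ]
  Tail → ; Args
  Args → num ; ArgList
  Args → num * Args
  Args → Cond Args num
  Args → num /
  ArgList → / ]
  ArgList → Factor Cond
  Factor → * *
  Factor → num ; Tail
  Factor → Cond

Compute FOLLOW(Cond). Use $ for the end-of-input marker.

{ $, *, /, [, ], num }

Cond is the start symbol, so $ ∈ FOLLOW(Cond).
In Args → Cond Args num: add FIRST(Args num) = { *, /, num }.
In ArgList → Factor Cond: Cond is at the end, add FOLLOW(ArgList) = { $, *, /, [, ], num }.
In Factor → Cond: Cond is at the end, add FOLLOW(Factor) = { $, *, /, [, ], num }.
Union: FOLLOW(Cond) = { $, *, /, [, ], num }.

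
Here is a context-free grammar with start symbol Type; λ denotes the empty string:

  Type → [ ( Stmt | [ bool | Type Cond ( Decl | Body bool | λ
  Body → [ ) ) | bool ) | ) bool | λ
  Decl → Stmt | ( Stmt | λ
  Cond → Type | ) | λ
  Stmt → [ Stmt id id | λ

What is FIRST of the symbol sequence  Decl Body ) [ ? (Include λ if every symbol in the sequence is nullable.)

{ (, ), [, bool }

Add FIRST(Decl)\{λ} = { (, [ }; Decl is nullable, continue.
Add FIRST(Body)\{λ} = { ), [, bool }; Body is nullable, continue.
) is a terminal; add {)} and stop.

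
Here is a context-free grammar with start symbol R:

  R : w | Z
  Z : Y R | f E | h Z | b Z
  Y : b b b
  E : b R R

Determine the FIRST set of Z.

From Z : Y R: add FIRST(Y) = { b }.
Z : f E contributes {f}.
Z : h Z contributes {h}.
Z : b Z contributes {b}.
Union: FIRST(Z) = { b, f, h }.

{ b, f, h }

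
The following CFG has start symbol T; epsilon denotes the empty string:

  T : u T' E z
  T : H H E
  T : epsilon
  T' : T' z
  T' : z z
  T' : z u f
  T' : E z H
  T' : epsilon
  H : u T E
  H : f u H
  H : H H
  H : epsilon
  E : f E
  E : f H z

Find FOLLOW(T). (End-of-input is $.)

T is the start symbol, so $ ∈ FOLLOW(T).
In H : u T E: add FIRST(E) = { f }.
Union: FOLLOW(T) = { $, f }.

{ $, f }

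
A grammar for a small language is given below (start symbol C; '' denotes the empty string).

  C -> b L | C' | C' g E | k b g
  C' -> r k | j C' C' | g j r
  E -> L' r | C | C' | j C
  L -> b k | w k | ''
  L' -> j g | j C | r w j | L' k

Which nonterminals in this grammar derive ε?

{ L }

Directly nullable (have an ''-production): L.
No other nonterminal has a production whose RHS symbols are all nullable.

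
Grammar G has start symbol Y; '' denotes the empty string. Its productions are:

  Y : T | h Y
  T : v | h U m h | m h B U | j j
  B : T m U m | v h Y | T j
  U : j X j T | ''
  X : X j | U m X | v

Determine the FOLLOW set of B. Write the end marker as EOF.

{ EOF, j, m }

In T : m h B U: add FIRST(U)\{''} = { j }.
  Since U is nullable, also add FOLLOW(T) = { EOF, j, m }.
Union: FOLLOW(B) = { EOF, j, m }.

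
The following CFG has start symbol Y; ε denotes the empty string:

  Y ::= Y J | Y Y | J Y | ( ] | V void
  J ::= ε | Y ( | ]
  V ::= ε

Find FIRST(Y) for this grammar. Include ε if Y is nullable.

From Y ::= Y J: add FIRST(Y) = { (, ], void }.
From Y ::= Y Y: add FIRST(Y) = { (, ], void }.
From Y ::= J Y: J nullable, take FIRST(J) ∪ FIRST(Y) = { (, ], void }.
Y ::= ( ] contributes {(}.
From Y ::= V void: V nullable, take FIRST(V) ∪ {void} = { void }.
Union: FIRST(Y) = { (, ], void }.

{ (, ], void }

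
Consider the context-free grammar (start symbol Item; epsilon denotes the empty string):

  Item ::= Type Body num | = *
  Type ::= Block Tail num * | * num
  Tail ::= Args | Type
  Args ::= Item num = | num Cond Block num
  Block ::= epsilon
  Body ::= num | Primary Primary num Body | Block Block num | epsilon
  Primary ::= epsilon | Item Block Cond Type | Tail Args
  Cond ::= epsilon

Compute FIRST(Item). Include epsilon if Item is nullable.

From Item ::= Type Body num: add FIRST(Type) = { *, =, num }.
Item ::= = * contributes {=}.
Union: FIRST(Item) = { *, =, num }.

{ *, =, num }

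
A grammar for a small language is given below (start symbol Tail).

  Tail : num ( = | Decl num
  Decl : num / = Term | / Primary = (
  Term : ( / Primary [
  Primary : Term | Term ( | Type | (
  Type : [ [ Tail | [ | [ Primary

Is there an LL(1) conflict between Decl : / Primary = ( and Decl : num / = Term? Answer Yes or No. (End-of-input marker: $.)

FIRST(/ Primary = () = { / } and FIRST(num / = Term) = { num }.
The FIRST sets are disjoint and neither alternative is nullable — no conflict.

No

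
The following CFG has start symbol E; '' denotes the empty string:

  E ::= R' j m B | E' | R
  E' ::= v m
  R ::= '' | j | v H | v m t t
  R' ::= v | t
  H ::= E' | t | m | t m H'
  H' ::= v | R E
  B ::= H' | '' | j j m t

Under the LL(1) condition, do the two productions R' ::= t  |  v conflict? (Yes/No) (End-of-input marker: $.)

No

FIRST(t) = { t } and FIRST(v) = { v }.
The FIRST sets are disjoint and neither alternative is nullable — no conflict.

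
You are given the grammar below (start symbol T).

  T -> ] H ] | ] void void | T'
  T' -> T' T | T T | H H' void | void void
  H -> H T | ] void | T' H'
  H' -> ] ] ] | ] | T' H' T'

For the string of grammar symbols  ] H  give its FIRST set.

{ ] }

] is a terminal; add {]} and stop.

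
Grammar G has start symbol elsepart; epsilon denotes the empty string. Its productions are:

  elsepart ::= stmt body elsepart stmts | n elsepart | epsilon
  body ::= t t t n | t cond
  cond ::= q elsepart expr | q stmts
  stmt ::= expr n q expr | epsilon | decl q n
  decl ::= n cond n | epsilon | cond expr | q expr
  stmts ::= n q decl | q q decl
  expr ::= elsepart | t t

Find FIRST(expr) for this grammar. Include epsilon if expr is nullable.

From expr ::= elsepart: add FIRST(elsepart) = { n, q, t, epsilon } (including epsilon since elsepart is nullable).
expr ::= t t contributes {t}.
Union: FIRST(expr) = { n, q, t, epsilon }.

{ n, q, t, epsilon }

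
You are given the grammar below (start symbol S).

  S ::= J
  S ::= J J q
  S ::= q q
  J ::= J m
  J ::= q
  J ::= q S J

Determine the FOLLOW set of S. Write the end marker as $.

S is the start symbol, so $ ∈ FOLLOW(S).
In J ::= q S J: add FIRST(J) = { q }.
Union: FOLLOW(S) = { $, q }.

{ $, q }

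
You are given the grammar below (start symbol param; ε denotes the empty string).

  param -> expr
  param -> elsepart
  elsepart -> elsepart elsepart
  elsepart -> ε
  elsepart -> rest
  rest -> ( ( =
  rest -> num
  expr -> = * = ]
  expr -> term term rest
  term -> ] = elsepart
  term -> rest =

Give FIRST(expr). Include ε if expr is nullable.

expr -> = * = ] contributes {=}.
From expr -> term term rest: add FIRST(term) = { (, ], num }.
Union: FIRST(expr) = { (, =, ], num }.

{ (, =, ], num }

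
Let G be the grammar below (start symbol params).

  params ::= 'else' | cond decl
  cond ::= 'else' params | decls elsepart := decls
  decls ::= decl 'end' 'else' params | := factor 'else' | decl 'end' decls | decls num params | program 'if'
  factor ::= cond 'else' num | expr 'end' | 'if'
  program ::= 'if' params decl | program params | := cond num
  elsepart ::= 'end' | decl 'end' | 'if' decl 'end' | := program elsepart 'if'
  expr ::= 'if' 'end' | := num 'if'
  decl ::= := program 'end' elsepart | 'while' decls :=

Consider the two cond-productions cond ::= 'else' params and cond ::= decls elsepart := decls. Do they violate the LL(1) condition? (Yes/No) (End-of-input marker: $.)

No

FIRST('else' params) = { 'else' } and FIRST(decls elsepart := decls) = { 'if', 'while', := }.
The FIRST sets are disjoint and neither alternative is nullable — no conflict.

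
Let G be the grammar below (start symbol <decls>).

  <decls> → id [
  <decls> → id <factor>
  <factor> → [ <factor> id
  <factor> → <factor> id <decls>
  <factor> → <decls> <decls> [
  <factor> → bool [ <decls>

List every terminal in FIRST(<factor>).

<factor> → [ <factor> id contributes {[}.
From <factor> → <factor> id <decls>: add FIRST(<factor>) = { [, bool, id }.
From <factor> → <decls> <decls> [: add FIRST(<decls>) = { id }.
<factor> → bool [ <decls> contributes {bool}.
Union: FIRST(<factor>) = { [, bool, id }.

{ [, bool, id }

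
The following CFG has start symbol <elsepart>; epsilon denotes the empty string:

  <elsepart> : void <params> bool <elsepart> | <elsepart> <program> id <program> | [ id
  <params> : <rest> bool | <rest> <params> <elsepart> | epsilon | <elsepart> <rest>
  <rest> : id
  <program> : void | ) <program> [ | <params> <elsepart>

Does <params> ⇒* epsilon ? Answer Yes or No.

Yes

<params> has an epsilon-production, so <params> ⇒ epsilon.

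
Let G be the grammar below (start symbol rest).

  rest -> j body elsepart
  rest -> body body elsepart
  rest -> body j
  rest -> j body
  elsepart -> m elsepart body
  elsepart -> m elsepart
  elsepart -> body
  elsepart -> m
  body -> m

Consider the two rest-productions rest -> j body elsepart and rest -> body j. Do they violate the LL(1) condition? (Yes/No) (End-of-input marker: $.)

No

FIRST(j body elsepart) = { j } and FIRST(body j) = { m }.
The FIRST sets are disjoint and neither alternative is nullable — no conflict.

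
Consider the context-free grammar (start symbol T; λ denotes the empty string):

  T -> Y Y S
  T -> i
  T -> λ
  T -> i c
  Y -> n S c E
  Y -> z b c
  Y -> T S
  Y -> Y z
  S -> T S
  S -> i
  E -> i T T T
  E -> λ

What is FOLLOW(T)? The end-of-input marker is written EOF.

T is the start symbol, so EOF ∈ FOLLOW(T).
In Y -> T S: add FIRST(S) = { i, n, z }.
In S -> T S: add FIRST(S) = { i, n, z }.
In E -> i T T T: add FIRST(T T)\{λ} = { i, n, z }.
  Since T T is nullable, also add FOLLOW(E) = { i, n, z }.
In E -> i T T T: add FIRST(T)\{λ} = { i, n, z }.
  Since T is nullable, also add FOLLOW(E) = { i, n, z }.
In E -> i T T T: T is at the end, add FOLLOW(E) = { i, n, z }.
Union: FOLLOW(T) = { EOF, i, n, z }.

{ EOF, i, n, z }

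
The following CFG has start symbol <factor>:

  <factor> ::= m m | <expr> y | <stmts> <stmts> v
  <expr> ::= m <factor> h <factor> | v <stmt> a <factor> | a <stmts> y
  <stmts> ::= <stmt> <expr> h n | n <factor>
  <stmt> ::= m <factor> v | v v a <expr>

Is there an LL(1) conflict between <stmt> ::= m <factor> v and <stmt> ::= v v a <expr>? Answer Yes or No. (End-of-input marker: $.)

No

FIRST(m <factor> v) = { m } and FIRST(v v a <expr>) = { v }.
The FIRST sets are disjoint and neither alternative is nullable — no conflict.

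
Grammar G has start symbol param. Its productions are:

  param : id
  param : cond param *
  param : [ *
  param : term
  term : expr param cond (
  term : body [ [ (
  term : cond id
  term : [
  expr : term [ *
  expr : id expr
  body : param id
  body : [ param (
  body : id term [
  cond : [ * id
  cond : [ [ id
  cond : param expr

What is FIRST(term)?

{ [, id }

From term : expr param cond (: add FIRST(expr) = { [, id }.
From term : body [ [ (: add FIRST(body) = { [, id }.
From term : cond id: add FIRST(cond) = { [, id }.
term : [ contributes {[}.
Union: FIRST(term) = { [, id }.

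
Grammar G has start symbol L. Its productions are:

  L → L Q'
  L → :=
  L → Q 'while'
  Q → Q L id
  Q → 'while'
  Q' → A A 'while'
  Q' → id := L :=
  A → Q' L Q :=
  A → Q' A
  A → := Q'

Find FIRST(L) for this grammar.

From L → L Q': add FIRST(L) = { 'while', := }.
L → := contributes {:=}.
From L → Q 'while': add FIRST(Q) = { 'while' }.
Union: FIRST(L) = { 'while', := }.

{ 'while', := }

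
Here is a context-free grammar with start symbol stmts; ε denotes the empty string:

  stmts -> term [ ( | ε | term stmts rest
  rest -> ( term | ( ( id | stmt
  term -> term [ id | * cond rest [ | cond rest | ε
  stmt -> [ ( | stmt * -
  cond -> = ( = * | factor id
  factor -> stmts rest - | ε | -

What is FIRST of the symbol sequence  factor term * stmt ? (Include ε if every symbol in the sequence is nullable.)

Add FIRST(factor)\{ε} = { (, *, -, =, [, id }; factor is nullable, continue.
Add FIRST(term)\{ε} = { (, *, -, =, [, id }; term is nullable, continue.
* is a terminal; add {*} and stop.

{ (, *, -, =, [, id }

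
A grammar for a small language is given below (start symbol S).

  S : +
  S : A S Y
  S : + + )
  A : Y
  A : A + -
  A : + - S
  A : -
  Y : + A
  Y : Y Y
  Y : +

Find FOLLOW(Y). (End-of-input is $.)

In S : A S Y: Y is at the end, add FOLLOW(S) = { $, +, - }.
In A : Y: Y is at the end, add FOLLOW(A) = { $, +, - }.
In Y : Y Y: add FIRST(Y) = { + }.
In Y : Y Y: Y is at the end, add FOLLOW(Y) = { $, +, - }.
Union: FOLLOW(Y) = { $, +, - }.

{ $, +, - }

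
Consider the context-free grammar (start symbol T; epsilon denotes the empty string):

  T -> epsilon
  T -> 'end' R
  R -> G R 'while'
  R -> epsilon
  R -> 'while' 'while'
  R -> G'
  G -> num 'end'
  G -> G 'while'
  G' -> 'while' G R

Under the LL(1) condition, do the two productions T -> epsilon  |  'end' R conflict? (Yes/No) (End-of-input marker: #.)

No

FIRST(epsilon) = { epsilon } and FIRST('end' R) = { 'end' }.
The first is nullable but FOLLOW(T) = { # } is disjoint from FIRST of the second.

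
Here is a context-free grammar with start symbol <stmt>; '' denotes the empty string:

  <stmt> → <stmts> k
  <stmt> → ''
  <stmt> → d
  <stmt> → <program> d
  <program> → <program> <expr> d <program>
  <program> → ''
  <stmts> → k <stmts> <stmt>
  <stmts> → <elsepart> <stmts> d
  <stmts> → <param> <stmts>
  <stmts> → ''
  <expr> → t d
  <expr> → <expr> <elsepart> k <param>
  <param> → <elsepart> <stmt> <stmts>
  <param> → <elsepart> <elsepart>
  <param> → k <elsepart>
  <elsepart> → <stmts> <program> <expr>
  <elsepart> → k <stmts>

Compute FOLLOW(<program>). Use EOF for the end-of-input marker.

In <stmt> → <program> d: add FIRST(d) = { d }.
In <program> → <program> <expr> d <program>: add FIRST(<expr> d <program>) = { t }.
In <program> → <program> <expr> d <program>: <program> is at the end, add FOLLOW(<program>) = { d, t }.
In <elsepart> → <stmts> <program> <expr>: add FIRST(<expr>) = { t }.
Union: FOLLOW(<program>) = { d, t }.

{ d, t }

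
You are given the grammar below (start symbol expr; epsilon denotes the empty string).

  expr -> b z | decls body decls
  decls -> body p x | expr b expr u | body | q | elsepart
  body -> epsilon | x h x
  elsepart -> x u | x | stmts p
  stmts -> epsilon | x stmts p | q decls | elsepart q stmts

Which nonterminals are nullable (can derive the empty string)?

{ body, decls, expr, stmts }

Directly nullable (have an epsilon-production): body, stmts.
decls -> body with every symbol nullable, so decls is nullable.
expr -> decls body decls with every symbol nullable, so expr is nullable.
No other nonterminal has a production whose RHS symbols are all nullable.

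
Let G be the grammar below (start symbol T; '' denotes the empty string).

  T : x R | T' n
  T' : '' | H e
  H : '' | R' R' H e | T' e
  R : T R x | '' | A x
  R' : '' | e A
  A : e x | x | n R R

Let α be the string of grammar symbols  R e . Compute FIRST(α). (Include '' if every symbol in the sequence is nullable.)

Add FIRST(R)\{''} = { e, n, x }; R is nullable, continue.
e is a terminal; add {e} and stop.

{ e, n, x }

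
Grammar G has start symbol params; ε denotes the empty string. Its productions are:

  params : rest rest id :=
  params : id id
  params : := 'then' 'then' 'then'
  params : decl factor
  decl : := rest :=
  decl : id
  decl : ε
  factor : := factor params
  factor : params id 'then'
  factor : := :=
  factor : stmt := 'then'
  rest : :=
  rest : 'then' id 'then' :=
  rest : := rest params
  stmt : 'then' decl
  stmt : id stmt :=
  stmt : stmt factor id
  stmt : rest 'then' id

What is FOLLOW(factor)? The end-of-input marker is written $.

In params : decl factor: factor is at the end, add FOLLOW(params) = { $, 'then', :=, id }.
In factor : := factor params: add FIRST(params) = { 'then', :=, id }.
In stmt : stmt factor id: add FIRST(id) = { id }.
Union: FOLLOW(factor) = { $, 'then', :=, id }.

{ $, 'then', :=, id }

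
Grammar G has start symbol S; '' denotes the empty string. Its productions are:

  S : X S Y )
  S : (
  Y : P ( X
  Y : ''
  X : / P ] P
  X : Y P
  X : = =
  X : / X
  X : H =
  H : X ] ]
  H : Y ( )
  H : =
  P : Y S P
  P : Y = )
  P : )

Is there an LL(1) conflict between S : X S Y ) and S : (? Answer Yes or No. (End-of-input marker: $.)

FIRST(X S Y )) = { (, ), /, = } and FIRST(() = { ( }.
Both contain (, so the two alternatives are not disjoint — LL(1) conflict.

Yes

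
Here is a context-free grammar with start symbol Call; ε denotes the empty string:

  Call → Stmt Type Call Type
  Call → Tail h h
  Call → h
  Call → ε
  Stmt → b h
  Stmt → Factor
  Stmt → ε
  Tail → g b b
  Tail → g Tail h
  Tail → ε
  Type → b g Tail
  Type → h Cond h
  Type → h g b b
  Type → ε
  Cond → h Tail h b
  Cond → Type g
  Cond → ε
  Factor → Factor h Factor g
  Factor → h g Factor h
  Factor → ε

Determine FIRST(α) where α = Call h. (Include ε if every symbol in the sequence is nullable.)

Add FIRST(Call)\{ε} = { b, g, h }; Call is nullable, continue.
h is a terminal; add {h} and stop.

{ b, g, h }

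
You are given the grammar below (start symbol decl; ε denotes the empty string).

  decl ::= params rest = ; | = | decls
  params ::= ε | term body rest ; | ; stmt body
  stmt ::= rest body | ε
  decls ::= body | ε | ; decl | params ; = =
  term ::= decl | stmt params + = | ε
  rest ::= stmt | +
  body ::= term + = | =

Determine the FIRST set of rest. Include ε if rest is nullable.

From rest ::= stmt: add FIRST(stmt) = { +, ;, =, ε } (including ε since stmt is nullable).
rest ::= + contributes {+}.
Union: FIRST(rest) = { +, ;, =, ε }.

{ +, ;, =, ε }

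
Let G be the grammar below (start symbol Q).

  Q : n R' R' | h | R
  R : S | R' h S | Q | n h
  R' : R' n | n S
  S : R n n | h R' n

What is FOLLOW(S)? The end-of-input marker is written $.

{ $, h, n }

In R : S: S is at the end, add FOLLOW(R) = { $, n }.
In R : R' h S: S is at the end, add FOLLOW(R) = { $, n }.
In R' : n S: S is at the end, add FOLLOW(R') = { $, h, n }.
Union: FOLLOW(S) = { $, h, n }.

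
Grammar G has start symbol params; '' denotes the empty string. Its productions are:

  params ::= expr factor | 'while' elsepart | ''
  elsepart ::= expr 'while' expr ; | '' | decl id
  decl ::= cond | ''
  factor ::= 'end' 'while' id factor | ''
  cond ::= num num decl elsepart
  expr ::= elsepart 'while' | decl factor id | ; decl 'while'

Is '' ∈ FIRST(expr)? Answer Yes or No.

Nullable nonterminals: decl, elsepart, factor, params.
No production of expr has an RHS whose symbols are all nullable, so expr is not nullable.

No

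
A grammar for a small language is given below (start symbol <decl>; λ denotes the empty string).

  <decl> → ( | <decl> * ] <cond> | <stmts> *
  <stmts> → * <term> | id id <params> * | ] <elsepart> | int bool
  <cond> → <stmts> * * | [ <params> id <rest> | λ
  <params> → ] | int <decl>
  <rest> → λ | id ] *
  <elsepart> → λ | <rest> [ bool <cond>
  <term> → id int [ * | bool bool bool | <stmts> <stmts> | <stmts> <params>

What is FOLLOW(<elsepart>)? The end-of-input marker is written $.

{ *, ], id, int }

In <stmts> → ] <elsepart>: <elsepart> is at the end, add FOLLOW(<stmts>) = { *, ], id, int }.
Union: FOLLOW(<elsepart>) = { *, ], id, int }.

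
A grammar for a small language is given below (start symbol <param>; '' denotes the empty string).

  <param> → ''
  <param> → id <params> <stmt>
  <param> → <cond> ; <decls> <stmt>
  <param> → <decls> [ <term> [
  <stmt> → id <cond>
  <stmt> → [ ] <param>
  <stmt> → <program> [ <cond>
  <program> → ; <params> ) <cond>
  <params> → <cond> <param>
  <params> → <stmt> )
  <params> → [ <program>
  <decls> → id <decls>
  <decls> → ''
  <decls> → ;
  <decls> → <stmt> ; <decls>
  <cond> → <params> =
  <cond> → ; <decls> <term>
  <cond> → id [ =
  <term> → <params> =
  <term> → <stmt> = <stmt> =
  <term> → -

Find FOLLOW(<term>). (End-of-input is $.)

In <param> → <decls> [ <term> [: add FIRST([) = { [ }.
In <cond> → ; <decls> <term>: <term> is at the end, add FOLLOW(<cond>) = { $, ), ;, =, [, id }.
Union: FOLLOW(<term>) = { $, ), ;, =, [, id }.

{ $, ), ;, =, [, id }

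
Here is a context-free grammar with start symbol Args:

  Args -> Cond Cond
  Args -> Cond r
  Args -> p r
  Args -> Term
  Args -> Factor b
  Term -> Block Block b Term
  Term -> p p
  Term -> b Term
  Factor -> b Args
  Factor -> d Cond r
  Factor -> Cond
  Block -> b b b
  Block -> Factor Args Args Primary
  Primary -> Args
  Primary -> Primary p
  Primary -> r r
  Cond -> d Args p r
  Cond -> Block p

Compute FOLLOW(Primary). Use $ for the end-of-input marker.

In Block -> Factor Args Args Primary: Primary is at the end, add FOLLOW(Block) = { b, d, p }.
In Primary -> Primary p: add FIRST(p) = { p }.
Union: FOLLOW(Primary) = { b, d, p }.

{ b, d, p }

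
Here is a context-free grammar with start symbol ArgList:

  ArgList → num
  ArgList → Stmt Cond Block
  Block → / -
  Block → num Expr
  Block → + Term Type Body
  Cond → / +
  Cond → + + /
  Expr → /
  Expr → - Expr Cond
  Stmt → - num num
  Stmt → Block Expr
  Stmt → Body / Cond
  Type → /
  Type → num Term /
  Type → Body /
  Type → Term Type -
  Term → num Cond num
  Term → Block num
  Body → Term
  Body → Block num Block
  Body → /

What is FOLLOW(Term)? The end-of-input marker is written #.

{ #, +, -, /, num }

In Block → + Term Type Body: add FIRST(Type Body) = { +, /, num }.
In Type → num Term /: add FIRST(/) = { / }.
In Type → Term Type -: add FIRST(Type -) = { +, /, num }.
In Body → Term: Term is at the end, add FOLLOW(Body) = { #, -, /, num }.
Union: FOLLOW(Term) = { #, +, -, /, num }.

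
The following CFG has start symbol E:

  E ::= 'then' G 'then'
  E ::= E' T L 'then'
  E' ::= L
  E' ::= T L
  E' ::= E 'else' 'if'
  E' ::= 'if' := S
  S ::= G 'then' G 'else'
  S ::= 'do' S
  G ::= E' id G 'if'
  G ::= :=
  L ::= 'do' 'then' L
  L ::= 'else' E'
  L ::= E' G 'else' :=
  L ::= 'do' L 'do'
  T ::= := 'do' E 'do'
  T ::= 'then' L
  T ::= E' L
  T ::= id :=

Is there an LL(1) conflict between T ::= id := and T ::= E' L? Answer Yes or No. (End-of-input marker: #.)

FIRST(id :=) = { id } and FIRST(E' L) = { 'do', 'else', 'if', 'then', :=, id }.
Both contain id, so the two alternatives are not disjoint — LL(1) conflict.

Yes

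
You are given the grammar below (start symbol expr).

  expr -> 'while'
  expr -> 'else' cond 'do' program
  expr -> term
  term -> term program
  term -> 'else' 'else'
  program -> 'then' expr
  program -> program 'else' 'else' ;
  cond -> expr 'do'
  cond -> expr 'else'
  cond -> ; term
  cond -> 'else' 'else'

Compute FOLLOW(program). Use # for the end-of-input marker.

In expr -> 'else' cond 'do' program: program is at the end, add FOLLOW(expr) = { #, 'do', 'else', 'then' }.
In term -> term program: program is at the end, add FOLLOW(term) = { #, 'do', 'else', 'then' }.
In program -> program 'else' 'else' ;: add FIRST('else' 'else' ;) = { 'else' }.
Union: FOLLOW(program) = { #, 'do', 'else', 'then' }.

{ #, 'do', 'else', 'then' }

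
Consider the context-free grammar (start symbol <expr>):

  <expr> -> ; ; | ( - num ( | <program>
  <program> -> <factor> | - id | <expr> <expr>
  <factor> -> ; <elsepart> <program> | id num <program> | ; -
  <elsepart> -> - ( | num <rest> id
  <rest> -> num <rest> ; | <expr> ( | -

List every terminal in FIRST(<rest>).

<rest> -> num <rest> ; contributes {num}.
From <rest> -> <expr> (: add FIRST(<expr>) = { (, -, ;, id }.
<rest> -> - contributes {-}.
Union: FIRST(<rest>) = { (, -, ;, id, num }.

{ (, -, ;, id, num }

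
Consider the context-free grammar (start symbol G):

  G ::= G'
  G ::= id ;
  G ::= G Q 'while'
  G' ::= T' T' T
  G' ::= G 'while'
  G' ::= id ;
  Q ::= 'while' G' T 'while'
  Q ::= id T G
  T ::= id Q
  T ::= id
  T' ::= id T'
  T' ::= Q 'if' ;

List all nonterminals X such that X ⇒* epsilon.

No nonterminal has an empty production or an RHS whose symbols are all nullable.

{ } (none)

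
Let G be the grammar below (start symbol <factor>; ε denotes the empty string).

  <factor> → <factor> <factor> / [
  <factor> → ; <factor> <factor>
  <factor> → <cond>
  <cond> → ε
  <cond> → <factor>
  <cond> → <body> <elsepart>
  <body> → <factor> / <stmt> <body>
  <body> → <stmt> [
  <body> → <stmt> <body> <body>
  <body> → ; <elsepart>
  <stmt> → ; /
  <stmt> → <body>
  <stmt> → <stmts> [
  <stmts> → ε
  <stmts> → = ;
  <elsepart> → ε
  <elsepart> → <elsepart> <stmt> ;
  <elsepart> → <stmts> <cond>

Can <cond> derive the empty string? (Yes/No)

<cond> has an ε-production, so <cond> ⇒ ε.

Yes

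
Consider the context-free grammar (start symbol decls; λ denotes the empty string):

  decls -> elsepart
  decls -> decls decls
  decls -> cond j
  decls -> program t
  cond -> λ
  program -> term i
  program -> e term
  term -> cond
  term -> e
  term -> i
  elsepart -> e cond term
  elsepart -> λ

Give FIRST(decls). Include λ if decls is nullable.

From decls -> elsepart: add FIRST(elsepart) = { e, λ } (including λ since elsepart is nullable).
From decls -> decls decls: decls, decls nullable, take FIRST(decls) ∪ FIRST(decls) = { e, i, j }; also λ since the whole RHS is nullable.
From decls -> cond j: cond nullable, take FIRST(cond) ∪ {j} = { j }.
From decls -> program t: add FIRST(program) = { e, i }.
Union: FIRST(decls) = { e, i, j, λ }.

{ e, i, j, λ }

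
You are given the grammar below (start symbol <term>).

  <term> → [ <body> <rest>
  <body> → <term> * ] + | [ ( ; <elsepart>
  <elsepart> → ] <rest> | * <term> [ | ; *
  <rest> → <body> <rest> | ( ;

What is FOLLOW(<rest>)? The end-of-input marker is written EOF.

In <term> → [ <body> <rest>: <rest> is at the end, add FOLLOW(<term>) = { EOF, *, [ }.
In <elsepart> → ] <rest>: <rest> is at the end, add FOLLOW(<elsepart>) = { (, [ }.
In <rest> → <body> <rest>: <rest> is at the end, add FOLLOW(<rest>) = { EOF, (, *, [ }.
Union: FOLLOW(<rest>) = { EOF, (, *, [ }.

{ EOF, (, *, [ }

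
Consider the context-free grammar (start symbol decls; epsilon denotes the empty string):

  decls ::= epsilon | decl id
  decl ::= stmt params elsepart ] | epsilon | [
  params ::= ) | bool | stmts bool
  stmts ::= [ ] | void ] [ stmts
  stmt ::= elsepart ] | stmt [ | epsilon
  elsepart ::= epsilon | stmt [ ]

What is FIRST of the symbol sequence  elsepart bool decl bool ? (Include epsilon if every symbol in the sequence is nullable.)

Add FIRST(elsepart)\{epsilon} = { [, ] }; elsepart is nullable, continue.
bool is a terminal; add {bool} and stop.

{ [, ], bool }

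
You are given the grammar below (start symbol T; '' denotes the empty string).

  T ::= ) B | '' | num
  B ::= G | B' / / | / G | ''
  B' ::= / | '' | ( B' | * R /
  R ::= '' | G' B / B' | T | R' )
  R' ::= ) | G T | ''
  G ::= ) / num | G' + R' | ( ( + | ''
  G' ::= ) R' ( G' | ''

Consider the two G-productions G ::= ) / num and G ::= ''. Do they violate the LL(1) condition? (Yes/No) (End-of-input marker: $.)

Yes

FIRST() / num) = { ) } and FIRST('') = { '' }.
The second alternative is nullable and FOLLOW(G) = { $, (, ), /, num } shares ) with FIRST of the first — conflict.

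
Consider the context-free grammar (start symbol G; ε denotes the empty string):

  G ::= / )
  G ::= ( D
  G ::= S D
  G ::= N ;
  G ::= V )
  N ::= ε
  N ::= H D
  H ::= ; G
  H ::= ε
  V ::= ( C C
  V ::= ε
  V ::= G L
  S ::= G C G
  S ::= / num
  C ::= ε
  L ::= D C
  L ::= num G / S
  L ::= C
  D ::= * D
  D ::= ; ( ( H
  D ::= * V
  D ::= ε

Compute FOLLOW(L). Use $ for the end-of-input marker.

In V ::= G L: L is at the end, add FOLLOW(V) = { $, (, ), *, /, ;, num }.
Union: FOLLOW(L) = { $, (, ), *, /, ;, num }.

{ $, (, ), *, /, ;, num }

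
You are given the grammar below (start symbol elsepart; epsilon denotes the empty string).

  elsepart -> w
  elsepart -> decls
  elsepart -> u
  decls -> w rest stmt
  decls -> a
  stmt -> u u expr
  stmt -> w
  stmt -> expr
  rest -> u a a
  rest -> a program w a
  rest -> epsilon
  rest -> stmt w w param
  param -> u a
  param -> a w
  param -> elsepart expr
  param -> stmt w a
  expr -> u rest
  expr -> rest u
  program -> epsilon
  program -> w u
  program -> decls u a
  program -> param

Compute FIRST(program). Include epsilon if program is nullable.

{ a, u, w, epsilon }

program -> epsilon contributes epsilon.
program -> w u contributes {w}.
From program -> decls u a: add FIRST(decls) = { a, w }.
From program -> param: add FIRST(param) = { a, u, w }.
Union: FIRST(program) = { a, u, w, epsilon }.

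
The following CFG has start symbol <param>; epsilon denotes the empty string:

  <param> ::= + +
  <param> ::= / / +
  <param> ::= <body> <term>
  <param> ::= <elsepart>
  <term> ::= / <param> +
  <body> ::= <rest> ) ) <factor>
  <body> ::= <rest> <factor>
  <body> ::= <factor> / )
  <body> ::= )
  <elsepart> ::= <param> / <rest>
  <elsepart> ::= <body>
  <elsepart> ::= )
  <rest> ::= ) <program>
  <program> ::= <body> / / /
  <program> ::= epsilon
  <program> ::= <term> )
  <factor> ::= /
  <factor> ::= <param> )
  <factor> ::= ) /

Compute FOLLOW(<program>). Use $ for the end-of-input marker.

{ $, ), +, / }

In <rest> ::= ) <program>: <program> is at the end, add FOLLOW(<rest>) = { $, ), +, / }.
Union: FOLLOW(<program>) = { $, ), +, / }.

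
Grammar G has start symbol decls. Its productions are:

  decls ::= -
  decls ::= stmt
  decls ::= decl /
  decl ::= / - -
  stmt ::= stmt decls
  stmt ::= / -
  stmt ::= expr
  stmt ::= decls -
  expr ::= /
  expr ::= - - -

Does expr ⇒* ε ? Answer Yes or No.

No nonterminal in this grammar is nullable.
No production of expr has an RHS whose symbols are all nullable, so expr is not nullable.

No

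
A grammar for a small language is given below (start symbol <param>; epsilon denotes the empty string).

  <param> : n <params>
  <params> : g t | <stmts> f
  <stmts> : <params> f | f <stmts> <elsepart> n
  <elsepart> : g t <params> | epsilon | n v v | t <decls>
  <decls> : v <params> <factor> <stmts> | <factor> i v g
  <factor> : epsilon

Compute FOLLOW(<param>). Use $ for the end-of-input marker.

{ $ }

<param> is the start symbol, so $ ∈ FOLLOW(<param>).
Union: FOLLOW(<param>) = { $ }.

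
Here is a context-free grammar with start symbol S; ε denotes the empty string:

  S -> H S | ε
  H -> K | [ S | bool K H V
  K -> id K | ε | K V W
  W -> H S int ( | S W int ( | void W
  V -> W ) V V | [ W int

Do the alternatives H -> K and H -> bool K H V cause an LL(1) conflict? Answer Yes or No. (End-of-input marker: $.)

FIRST(K) = { [, bool, id, int, void, ε } and FIRST(bool K H V) = { bool }.
Both contain bool, so the two alternatives are not disjoint — LL(1) conflict.

Yes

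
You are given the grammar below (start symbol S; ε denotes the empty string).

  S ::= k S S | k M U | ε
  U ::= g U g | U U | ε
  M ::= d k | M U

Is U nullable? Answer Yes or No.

Yes

U has an ε-production, so U ⇒ ε.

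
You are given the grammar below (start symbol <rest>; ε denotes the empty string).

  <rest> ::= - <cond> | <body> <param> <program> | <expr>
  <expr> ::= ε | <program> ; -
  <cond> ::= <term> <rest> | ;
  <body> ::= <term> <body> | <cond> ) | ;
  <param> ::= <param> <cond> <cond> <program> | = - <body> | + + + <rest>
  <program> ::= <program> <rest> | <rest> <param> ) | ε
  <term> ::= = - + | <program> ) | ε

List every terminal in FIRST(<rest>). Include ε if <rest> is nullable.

{ ), +, -, ;, =, ε }

<rest> ::= - <cond> contributes {-}.
From <rest> ::= <body> <param> <program>: add FIRST(<body>) = { ), +, -, ;, = }.
From <rest> ::= <expr>: add FIRST(<expr>) = { ), +, -, ;, =, ε } (including ε since <expr> is nullable).
Union: FIRST(<rest>) = { ), +, -, ;, =, ε }.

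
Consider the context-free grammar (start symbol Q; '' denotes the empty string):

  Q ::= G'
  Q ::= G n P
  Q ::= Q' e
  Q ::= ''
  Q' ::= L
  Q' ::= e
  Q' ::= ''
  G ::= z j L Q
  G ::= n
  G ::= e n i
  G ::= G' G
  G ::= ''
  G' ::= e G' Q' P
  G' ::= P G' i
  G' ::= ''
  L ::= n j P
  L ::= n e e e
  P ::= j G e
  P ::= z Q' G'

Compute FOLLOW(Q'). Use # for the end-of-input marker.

In Q ::= Q' e: add FIRST(e) = { e }.
In G' ::= e G' Q' P: add FIRST(P) = { j, z }.
In P ::= z Q' G': add FIRST(G')\{''} = { e, j, z }.
  Since G' is nullable, also add FOLLOW(P) = { #, e, i, j, n, z }.
Union: FOLLOW(Q') = { #, e, i, j, n, z }.

{ #, e, i, j, n, z }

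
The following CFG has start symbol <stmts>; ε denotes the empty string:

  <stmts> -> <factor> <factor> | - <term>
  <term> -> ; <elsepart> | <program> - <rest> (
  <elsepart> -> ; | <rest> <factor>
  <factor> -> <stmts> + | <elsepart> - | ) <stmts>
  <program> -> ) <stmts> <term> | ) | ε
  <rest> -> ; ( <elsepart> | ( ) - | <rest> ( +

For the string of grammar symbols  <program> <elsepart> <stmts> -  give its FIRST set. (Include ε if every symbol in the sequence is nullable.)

{ (, ), ; }

Add FIRST(<program>)\{ε} = { ) }; <program> is nullable, continue.
Add FIRST(<elsepart>) = { (, ; }; <elsepart> is not nullable, stop.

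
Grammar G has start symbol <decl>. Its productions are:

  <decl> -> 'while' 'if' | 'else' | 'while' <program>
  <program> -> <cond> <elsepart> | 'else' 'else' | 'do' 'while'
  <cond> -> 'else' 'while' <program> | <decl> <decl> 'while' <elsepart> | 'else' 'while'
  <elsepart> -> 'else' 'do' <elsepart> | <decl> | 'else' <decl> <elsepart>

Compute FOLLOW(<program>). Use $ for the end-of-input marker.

In <decl> -> 'while' <program>: <program> is at the end, add FOLLOW(<decl>) = { $, 'else', 'while' }.
In <cond> -> 'else' 'while' <program>: <program> is at the end, add FOLLOW(<cond>) = { 'else', 'while' }.
Union: FOLLOW(<program>) = { $, 'else', 'while' }.

{ $, 'else', 'while' }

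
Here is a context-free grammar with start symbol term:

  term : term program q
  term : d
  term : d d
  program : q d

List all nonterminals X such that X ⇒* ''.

{ } (none)

No nonterminal has an empty production or an RHS whose symbols are all nullable.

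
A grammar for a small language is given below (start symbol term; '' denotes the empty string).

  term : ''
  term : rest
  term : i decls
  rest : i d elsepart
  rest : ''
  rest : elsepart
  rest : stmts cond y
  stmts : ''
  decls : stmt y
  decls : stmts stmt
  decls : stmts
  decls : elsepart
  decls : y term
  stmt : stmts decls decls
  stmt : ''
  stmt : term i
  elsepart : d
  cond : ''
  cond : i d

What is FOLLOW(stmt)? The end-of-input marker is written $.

In decls : stmt y: add FIRST(y) = { y }.
In decls : stmts stmt: stmt is at the end, add FOLLOW(decls) = { $, d, i, y }.
Union: FOLLOW(stmt) = { $, d, i, y }.

{ $, d, i, y }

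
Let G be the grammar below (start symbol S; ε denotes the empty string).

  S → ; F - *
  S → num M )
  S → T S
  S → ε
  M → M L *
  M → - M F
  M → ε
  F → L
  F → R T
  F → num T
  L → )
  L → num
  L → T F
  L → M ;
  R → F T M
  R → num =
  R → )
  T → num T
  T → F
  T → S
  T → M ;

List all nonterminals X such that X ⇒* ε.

Directly nullable (have an ε-production): S, M.
T → S with every symbol nullable, so T is nullable.
No other nonterminal has a production whose RHS symbols are all nullable.

{ M, S, T }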